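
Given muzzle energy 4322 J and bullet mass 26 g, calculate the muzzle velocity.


v = sqrt(2*E/m) = sqrt(2*4322/0.026) = 576.6 m/s

576.6 m/s


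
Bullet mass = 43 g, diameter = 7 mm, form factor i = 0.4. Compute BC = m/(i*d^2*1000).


BC = m/(i*d^2*1000) = 43/(0.4 * 7^2 * 1000) = 0.002194

0.002194


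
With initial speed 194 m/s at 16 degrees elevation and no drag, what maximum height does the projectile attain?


H = (v0*sin(theta))^2 / (2g) = (194*sin(16°))^2 / (2*9.81) = 145.7 m

145.7 m


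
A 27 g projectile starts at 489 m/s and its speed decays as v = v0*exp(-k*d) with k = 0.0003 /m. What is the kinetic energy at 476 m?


v = v0*exp(-k*d) = 489*exp(-0.0003*476) = 423.928 m/s
E = 0.5*m*v^2 = 0.5*0.027*423.928^2 = 2426 J

2426 J


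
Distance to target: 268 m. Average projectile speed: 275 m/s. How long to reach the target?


t = d/v = 268/275 = 0.9745 s

0.9745 s


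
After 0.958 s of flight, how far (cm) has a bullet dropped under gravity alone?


drop = 0.5*g*t^2 = 0.5*9.81*0.958^2 = 4.50163 m ≈ 450.2 cm

450.2 cm


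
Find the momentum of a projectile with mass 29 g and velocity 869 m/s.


p = m*v = 0.029*869 = 25.2 kg·m/s

25.2 kg·m/s


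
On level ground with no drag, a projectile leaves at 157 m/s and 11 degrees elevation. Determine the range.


R = v0^2 * sin(2*theta) / g = 157^2 * sin(2*11°) / 9.81 = 941.3 m

941.3 m


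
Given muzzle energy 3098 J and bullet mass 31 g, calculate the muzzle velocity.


v = sqrt(2*E/m) = sqrt(2*3098/0.031) = 447.1 m/s

447.1 m/s


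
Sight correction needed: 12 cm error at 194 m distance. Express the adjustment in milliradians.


1 mrad subtends 1 cm per 10 m of range, so adj = error_cm / (dist_m / 10) = 12 / (194/10) = 0.6186 mrad

0.6186 mrad


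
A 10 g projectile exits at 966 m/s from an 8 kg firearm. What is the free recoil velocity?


v_recoil = m_p * v_p / m_gun = 0.01 * 966 / 8 = 1.208 m/s

1.208 m/s


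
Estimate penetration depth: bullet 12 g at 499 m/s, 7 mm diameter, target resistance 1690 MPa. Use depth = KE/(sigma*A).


A = pi*(d/2)^2 = pi*(7/2)^2 = 38.4845 mm^2
E = 0.5*m*v^2 = 0.5*0.012*499^2 = 1494.01 J
depth = E/(sigma*A) = 1494.01 J / (1690 MPa * 38.4845 mm^2) = 1494.01/(1690 * 38.4845) m = 0.022971 m ≈ 22.97 mm

22.97 mm


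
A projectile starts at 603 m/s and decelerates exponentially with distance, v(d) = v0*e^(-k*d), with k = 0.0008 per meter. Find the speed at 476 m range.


v = v0*exp(-k*d) = 603*exp(-0.0008*476) = 412 m/s

412 m/s


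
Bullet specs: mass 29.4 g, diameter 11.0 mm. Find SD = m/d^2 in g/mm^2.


SD = m/d^2 = 29.4/11.0^2 = 0.243 g/mm^2

0.243 g/mm^2


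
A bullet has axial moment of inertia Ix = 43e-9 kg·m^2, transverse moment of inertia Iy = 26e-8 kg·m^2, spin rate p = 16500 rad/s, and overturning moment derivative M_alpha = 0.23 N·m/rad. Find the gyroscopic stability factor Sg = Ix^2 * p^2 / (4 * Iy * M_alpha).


Sg = Ix^2 * p^2 / (4 * Iy * M_alpha) = (43e-9)^2 * 16500^2 / (4 * 26e-8 * 0.23) = 2.104

2.104


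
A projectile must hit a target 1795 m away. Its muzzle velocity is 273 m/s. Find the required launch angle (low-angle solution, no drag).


sin(2*theta) = R*g/v0^2 = 1795*9.81/273^2 = 0.23627, theta = arcsin(0.23627)/2 = 6.833°

6.833 degrees


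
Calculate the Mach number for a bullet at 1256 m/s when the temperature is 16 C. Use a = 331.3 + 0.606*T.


a = 331.3 + 0.606*(16) = 340.996 m/s
M = v/a = 1256/340.996 = 3.683

3.683


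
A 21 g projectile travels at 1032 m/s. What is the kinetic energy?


E = 0.5*m*v^2 = 0.5*0.021*1032^2 = 11183 J

11183 J


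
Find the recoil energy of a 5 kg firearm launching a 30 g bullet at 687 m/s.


v_r = m_p*v_p/m_gun = 0.03*687/5 = 4.122 m/s, E_r = 0.5*m_gun*v_r^2 = 0.5*5*4.122^2 = 42.48 J

42.48 J


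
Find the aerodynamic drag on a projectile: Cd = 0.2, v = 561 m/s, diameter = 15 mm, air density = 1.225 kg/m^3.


A = pi*(d/2)^2 = pi*(15/2000)^2 = 1.76715e-04 m^2
Fd = 0.5*Cd*rho*A*v^2 = 0.5*0.2*1.225*1.76715e-04*561^2 = 6.813 N

6.813 N


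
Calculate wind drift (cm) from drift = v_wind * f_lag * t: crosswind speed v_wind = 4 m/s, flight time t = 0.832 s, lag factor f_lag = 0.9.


drift = v_wind * lag * t = 4 * 0.9 * 0.832 = 2.9952 m ≈ 299.5 cm

299.5 cm


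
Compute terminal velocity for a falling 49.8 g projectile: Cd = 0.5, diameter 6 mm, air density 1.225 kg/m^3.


A = pi*(d/2)^2 = pi*(6/2000)^2 = 2.82743e-05 m^2
vt = sqrt(2mg/(Cd*rho*A)) = sqrt(2*0.0498*9.81/(0.5 * 1.225 * 2.82743e-05)) = 237.5 m/s

237.5 m/s


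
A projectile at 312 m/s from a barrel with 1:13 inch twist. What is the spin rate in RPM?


twist_m = 13*0.0254 = 0.3302 m
spin = v/twist = 312/0.3302 = 944.8819 rev/s
RPM = spin*60 = 944.8819*60 ≈ 56693 RPM

56693 RPM


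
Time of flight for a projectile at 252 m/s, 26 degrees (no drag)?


T = 2*v0*sin(theta)/g = 2*252*sin(26°)/9.81 = 22.52 s

22.52 s


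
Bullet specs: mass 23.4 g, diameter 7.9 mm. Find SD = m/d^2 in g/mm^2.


SD = m/d^2 = 23.4/7.9^2 = 0.3749 g/mm^2

0.3749 g/mm^2


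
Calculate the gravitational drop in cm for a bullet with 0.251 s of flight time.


drop = 0.5*g*t^2 = 0.5*9.81*0.251^2 = 0.30902 m ≈ 30.9 cm

30.9 cm


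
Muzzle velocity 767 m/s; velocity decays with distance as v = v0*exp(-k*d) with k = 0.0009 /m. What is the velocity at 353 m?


v = v0*exp(-k*d) = 767*exp(-0.0009*353) = 558.2 m/s

558.2 m/s


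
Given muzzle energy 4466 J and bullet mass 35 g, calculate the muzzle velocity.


v = sqrt(2*E/m) = sqrt(2*4466/0.035) = 505.2 m/s

505.2 m/s


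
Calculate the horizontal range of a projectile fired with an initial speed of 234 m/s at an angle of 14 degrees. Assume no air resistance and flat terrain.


R = v0^2 * sin(2*theta) / g = 234^2 * sin(2*14°) / 9.81 = 2620 m

2620 m


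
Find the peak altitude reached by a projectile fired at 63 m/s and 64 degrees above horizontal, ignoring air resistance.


H = (v0*sin(theta))^2 / (2g) = (63*sin(64°))^2 / (2*9.81) = 163.4 m

163.4 m


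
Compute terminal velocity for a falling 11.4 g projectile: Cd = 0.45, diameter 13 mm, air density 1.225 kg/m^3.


A = pi*(d/2)^2 = pi*(13/2000)^2 = 1.32732e-04 m^2
vt = sqrt(2mg/(Cd*rho*A)) = sqrt(2*0.0114*9.81/(0.45 * 1.225 * 1.32732e-04)) = 55.29 m/s

55.29 m/s


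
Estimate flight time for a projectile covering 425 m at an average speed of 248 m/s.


t = d/v = 425/248 = 1.714 s

1.714 s


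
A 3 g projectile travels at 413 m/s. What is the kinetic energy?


E = 0.5*m*v^2 = 0.5*0.003*413^2 = 255.9 J

255.9 J


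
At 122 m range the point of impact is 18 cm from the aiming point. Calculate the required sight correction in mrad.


1 mrad subtends 1 cm per 10 m of range, so adj = error_cm / (dist_m / 10) = 18 / (122/10) = 1.475 mrad

1.475 mrad


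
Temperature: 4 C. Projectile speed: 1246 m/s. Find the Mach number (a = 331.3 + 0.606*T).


a = 331.3 + 0.606*(4) = 333.724 m/s
M = v/a = 1246/333.724 = 3.734

3.734


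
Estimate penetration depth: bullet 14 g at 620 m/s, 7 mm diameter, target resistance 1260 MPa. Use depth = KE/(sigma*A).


A = pi*(d/2)^2 = pi*(7/2)^2 = 38.4845 mm^2
E = 0.5*m*v^2 = 0.5*0.014*620^2 = 2690.8 J
depth = E/(sigma*A) = 2690.8 J / (1260 MPa * 38.4845 mm^2) = 2690.8/(1260 * 38.4845) m = 0.0554913 m ≈ 55.49 mm

55.49 mm


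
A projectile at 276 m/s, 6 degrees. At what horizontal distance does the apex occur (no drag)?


R = v0^2*sin(2*theta)/g = 276^2*sin(2*6°)/9.81 = 1614.46 m
apex_dist = R/2 = 1614.46/2 = 807.2 m

807.2 m


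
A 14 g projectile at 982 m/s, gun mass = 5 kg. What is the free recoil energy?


v_r = m_p*v_p/m_gun = 0.014*982/5 = 2.7496 m/s, E_r = 0.5*m_gun*v_r^2 = 0.5*5*2.7496^2 = 18.9 J

18.9 J


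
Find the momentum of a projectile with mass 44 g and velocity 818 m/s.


p = m*v = 0.044*818 = 35.99 kg·m/s

35.99 kg·m/s


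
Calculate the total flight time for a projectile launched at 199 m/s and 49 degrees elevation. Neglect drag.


T = 2*v0*sin(theta)/g = 2*199*sin(49°)/9.81 = 30.62 s

30.62 s


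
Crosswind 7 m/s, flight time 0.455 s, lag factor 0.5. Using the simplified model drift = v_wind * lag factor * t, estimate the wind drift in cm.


drift = v_wind * lag * t = 7 * 0.5 * 0.455 = 1.5925 m ≈ 159.2 cm

159.2 cm


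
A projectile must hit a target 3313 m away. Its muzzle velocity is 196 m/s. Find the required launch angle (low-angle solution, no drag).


sin(2*theta) = R*g/v0^2 = 3313*9.81/196^2 = 0.846015, theta = arcsin(0.846015)/2 = 28.89°

28.89 degrees


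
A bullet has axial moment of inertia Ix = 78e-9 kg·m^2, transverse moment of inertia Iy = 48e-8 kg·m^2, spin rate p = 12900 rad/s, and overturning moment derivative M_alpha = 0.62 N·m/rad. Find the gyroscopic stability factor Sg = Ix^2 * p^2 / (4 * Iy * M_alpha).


Sg = Ix^2 * p^2 / (4 * Iy * M_alpha) = (78e-9)^2 * 12900^2 / (4 * 48e-8 * 0.62) = 0.8505

0.8505


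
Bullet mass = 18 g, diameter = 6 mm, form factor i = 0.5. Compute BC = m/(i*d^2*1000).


BC = m/(i*d^2*1000) = 18/(0.5 * 6^2 * 1000) = 0.001

0.001


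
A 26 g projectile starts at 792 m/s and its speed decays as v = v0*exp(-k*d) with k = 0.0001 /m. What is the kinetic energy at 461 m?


v = v0*exp(-k*d) = 792*exp(-0.0001*461) = 756.318 m/s
E = 0.5*m*v^2 = 0.5*0.026*756.318^2 = 7436 J

7436 J


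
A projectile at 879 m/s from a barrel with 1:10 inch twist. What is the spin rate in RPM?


twist_m = 10*0.0254 = 0.254 m
spin = v/twist = 879/0.254 = 3460.63 rev/s
RPM = spin*60 = 3460.63*60 ≈ 207638 RPM

207638 RPM


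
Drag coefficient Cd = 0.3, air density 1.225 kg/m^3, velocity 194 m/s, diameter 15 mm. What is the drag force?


A = pi*(d/2)^2 = pi*(15/2000)^2 = 1.76715e-04 m^2
Fd = 0.5*Cd*rho*A*v^2 = 0.5*0.3*1.225*1.76715e-04*194^2 = 1.222 N

1.222 N


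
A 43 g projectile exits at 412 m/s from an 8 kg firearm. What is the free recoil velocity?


v_recoil = m_p * v_p / m_gun = 0.043 * 412 / 8 = 2.214 m/s

2.214 m/s


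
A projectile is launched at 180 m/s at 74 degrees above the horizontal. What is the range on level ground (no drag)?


R = v0^2 * sin(2*theta) / g = 180^2 * sin(2*74°) / 9.81 = 1750 m

1750 m


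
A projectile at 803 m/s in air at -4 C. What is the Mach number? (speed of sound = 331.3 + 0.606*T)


a = 331.3 + 0.606*(-4) = 328.876 m/s
M = v/a = 803/328.876 = 2.442

2.442


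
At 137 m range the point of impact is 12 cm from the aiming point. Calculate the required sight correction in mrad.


1 mrad subtends 1 cm per 10 m of range, so adj = error_cm / (dist_m / 10) = 12 / (137/10) = 0.8759 mrad

0.8759 mrad


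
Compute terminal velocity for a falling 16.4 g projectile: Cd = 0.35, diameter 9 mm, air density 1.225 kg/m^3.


A = pi*(d/2)^2 = pi*(9/2000)^2 = 6.36173e-05 m^2
vt = sqrt(2mg/(Cd*rho*A)) = sqrt(2*0.0164*9.81/(0.35 * 1.225 * 6.36173e-05)) = 108.6 m/s

108.6 m/s


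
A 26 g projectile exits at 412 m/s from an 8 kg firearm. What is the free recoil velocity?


v_recoil = m_p * v_p / m_gun = 0.026 * 412 / 8 = 1.339 m/s

1.339 m/s


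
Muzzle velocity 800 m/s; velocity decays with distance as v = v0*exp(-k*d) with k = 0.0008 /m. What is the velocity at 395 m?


v = v0*exp(-k*d) = 800*exp(-0.0008*395) = 583.2 m/s

583.2 m/s


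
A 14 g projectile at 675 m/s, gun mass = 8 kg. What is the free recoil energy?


v_r = m_p*v_p/m_gun = 0.014*675/8 = 1.18125 m/s, E_r = 0.5*m_gun*v_r^2 = 0.5*8*1.18125^2 = 5.581 J

5.581 J


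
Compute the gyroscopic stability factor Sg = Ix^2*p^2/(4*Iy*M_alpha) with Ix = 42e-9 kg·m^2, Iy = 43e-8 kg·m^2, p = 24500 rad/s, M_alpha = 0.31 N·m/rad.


Sg = Ix^2 * p^2 / (4 * Iy * M_alpha) = (42e-9)^2 * 24500^2 / (4 * 43e-8 * 0.31) = 1.986

1.986


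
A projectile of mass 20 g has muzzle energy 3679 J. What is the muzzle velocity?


v = sqrt(2*E/m) = sqrt(2*3679/0.02) = 606.5 m/s

606.5 m/s


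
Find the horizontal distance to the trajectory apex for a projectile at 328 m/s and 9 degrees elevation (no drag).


R = v0^2*sin(2*theta)/g = 328^2*sin(2*9°)/9.81 = 3388.92 m
apex_dist = R/2 = 3388.92/2 = 1694 m

1694 m


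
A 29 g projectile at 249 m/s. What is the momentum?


p = m*v = 0.029*249 = 7.221 kg·m/s

7.221 kg·m/s


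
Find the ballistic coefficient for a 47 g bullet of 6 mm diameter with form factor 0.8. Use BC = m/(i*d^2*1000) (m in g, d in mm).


BC = m/(i*d^2*1000) = 47/(0.8 * 6^2 * 1000) = 0.001632

0.001632


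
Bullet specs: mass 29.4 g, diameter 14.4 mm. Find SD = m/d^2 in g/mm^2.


SD = m/d^2 = 29.4/14.4^2 = 0.1418 g/mm^2

0.1418 g/mm^2


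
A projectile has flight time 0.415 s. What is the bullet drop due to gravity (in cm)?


drop = 0.5*g*t^2 = 0.5*9.81*0.415^2 = 0.844764 m ≈ 84.48 cm

84.48 cm


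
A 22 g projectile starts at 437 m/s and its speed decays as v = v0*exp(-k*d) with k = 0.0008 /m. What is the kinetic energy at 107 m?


v = v0*exp(-k*d) = 437*exp(-0.0008*107) = 401.149 m/s
E = 0.5*m*v^2 = 0.5*0.022*401.149^2 = 1770 J

1770 J


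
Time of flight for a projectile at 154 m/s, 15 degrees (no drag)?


T = 2*v0*sin(theta)/g = 2*154*sin(15°)/9.81 = 8.126 s

8.126 s


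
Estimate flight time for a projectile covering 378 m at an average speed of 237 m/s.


t = d/v = 378/237 = 1.595 s

1.595 s


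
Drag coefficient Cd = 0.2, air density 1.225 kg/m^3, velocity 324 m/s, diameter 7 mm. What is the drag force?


A = pi*(d/2)^2 = pi*(7/2000)^2 = 3.84845e-05 m^2
Fd = 0.5*Cd*rho*A*v^2 = 0.5*0.2*1.225*3.84845e-05*324^2 = 0.4949 N

0.4949 N


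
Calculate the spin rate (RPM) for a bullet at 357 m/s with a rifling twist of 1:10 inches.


twist_m = 10*0.0254 = 0.254 m
spin = v/twist = 357/0.254 = 1405.512 rev/s
RPM = spin*60 = 1405.512*60 ≈ 84331 RPM

84331 RPM


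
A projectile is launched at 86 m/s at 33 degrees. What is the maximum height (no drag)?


H = (v0*sin(theta))^2 / (2g) = (86*sin(33°))^2 / (2*9.81) = 111.8 m

111.8 m


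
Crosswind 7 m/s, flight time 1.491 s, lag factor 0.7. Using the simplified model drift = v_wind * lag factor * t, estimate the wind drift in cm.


drift = v_wind * lag * t = 7 * 0.7 * 1.491 = 7.3059 m ≈ 730.6 cm

730.6 cm


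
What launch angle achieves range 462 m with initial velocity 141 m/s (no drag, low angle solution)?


sin(2*theta) = R*g/v0^2 = 462*9.81/141^2 = 0.227967, theta = arcsin(0.227967)/2 = 6.589°

6.589 degrees


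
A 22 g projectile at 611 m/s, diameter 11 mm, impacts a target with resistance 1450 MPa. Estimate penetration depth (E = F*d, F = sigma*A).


A = pi*(d/2)^2 = pi*(11/2)^2 = 95.0332 mm^2
E = 0.5*m*v^2 = 0.5*0.022*611^2 = 4106.53 J
depth = E/(sigma*A) = 4106.53 J / (1450 MPa * 95.0332 mm^2) = 4106.53/(1450 * 95.0332) m = 0.0298011 m ≈ 29.8 mm

29.8 mm


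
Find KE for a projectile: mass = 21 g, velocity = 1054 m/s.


E = 0.5*m*v^2 = 0.5*0.021*1054^2 = 11665 J

11665 J


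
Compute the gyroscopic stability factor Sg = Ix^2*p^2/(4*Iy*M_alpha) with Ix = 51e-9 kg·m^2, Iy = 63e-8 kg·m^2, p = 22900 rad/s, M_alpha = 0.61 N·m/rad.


Sg = Ix^2 * p^2 / (4 * Iy * M_alpha) = (51e-9)^2 * 22900^2 / (4 * 63e-8 * 0.61) = 0.8873

0.8873


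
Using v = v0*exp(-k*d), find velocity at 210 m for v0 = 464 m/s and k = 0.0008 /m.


v = v0*exp(-k*d) = 464*exp(-0.0008*210) = 392.2 m/s

392.2 m/s


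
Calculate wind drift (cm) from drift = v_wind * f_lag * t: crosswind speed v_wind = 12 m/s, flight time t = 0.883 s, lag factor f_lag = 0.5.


drift = v_wind * lag * t = 12 * 0.5 * 0.883 = 5.298 m ≈ 529.8 cm

529.8 cm


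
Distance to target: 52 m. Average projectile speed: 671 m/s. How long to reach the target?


t = d/v = 52/671 = 0.0775 s

0.0775 s


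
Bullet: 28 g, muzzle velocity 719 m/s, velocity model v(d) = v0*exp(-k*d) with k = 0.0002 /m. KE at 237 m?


v = v0*exp(-k*d) = 719*exp(-0.0002*237) = 685.714 m/s
E = 0.5*m*v^2 = 0.5*0.028*685.714^2 = 6583 J

6583 J


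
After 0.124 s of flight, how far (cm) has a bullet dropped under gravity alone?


drop = 0.5*g*t^2 = 0.5*9.81*0.124^2 = 0.0754193 m ≈ 7.542 cm

7.542 cm


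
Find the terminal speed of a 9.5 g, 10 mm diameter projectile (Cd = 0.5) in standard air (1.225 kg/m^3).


A = pi*(d/2)^2 = pi*(10/2000)^2 = 7.85398e-05 m^2
vt = sqrt(2mg/(Cd*rho*A)) = sqrt(2*0.0095*9.81/(0.5 * 1.225 * 7.85398e-05)) = 62.25 m/s

62.25 m/s


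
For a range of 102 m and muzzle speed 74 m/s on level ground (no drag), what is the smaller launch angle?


sin(2*theta) = R*g/v0^2 = 102*9.81/74^2 = 0.182728, theta = arcsin(0.182728)/2 = 5.264°

5.264 degrees


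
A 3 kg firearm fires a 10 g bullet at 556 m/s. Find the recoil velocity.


v_recoil = m_p * v_p / m_gun = 0.01 * 556 / 3 = 1.853 m/s

1.853 m/s


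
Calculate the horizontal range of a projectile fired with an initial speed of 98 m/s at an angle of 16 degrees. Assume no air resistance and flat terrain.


R = v0^2 * sin(2*theta) / g = 98^2 * sin(2*16°) / 9.81 = 518.8 m

518.8 m


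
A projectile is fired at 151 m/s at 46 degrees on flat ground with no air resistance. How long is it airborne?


T = 2*v0*sin(theta)/g = 2*151*sin(46°)/9.81 = 22.14 s

22.14 s


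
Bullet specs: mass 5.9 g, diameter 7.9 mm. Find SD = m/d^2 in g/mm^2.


SD = m/d^2 = 5.9/7.9^2 = 0.09454 g/mm^2

0.09454 g/mm^2


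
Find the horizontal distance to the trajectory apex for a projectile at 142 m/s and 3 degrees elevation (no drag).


R = v0^2*sin(2*theta)/g = 142^2*sin(2*3°)/9.81 = 214.853 m
apex_dist = R/2 = 214.853/2 = 107.4 m

107.4 m


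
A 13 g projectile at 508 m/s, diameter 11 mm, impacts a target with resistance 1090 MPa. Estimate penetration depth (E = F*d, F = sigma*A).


A = pi*(d/2)^2 = pi*(11/2)^2 = 95.0332 mm^2
E = 0.5*m*v^2 = 0.5*0.013*508^2 = 1677.42 J
depth = E/(sigma*A) = 1677.42 J / (1090 MPa * 95.0332 mm^2) = 1677.42/(1090 * 95.0332) m = 0.0161934 m ≈ 16.19 mm

16.19 mm


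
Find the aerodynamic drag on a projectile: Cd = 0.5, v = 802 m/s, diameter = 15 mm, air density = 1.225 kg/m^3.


A = pi*(d/2)^2 = pi*(15/2000)^2 = 1.76715e-04 m^2
Fd = 0.5*Cd*rho*A*v^2 = 0.5*0.5*1.225*1.76715e-04*802^2 = 34.81 N

34.81 N


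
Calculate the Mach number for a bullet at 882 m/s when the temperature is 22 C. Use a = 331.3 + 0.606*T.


a = 331.3 + 0.606*(22) = 344.632 m/s
M = v/a = 882/344.632 = 2.559

2.559


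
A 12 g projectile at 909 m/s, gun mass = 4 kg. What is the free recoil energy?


v_r = m_p*v_p/m_gun = 0.012*909/4 = 2.727 m/s, E_r = 0.5*m_gun*v_r^2 = 0.5*4*2.727^2 = 14.87 J

14.87 J


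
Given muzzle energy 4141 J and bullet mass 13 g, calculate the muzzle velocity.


v = sqrt(2*E/m) = sqrt(2*4141/0.013) = 798.2 m/s

798.2 m/s


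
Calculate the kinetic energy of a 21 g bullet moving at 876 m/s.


E = 0.5*m*v^2 = 0.5*0.021*876^2 = 8057 J

8057 J


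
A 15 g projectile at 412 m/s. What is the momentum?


p = m*v = 0.015*412 = 6.18 kg·m/s

6.18 kg·m/s


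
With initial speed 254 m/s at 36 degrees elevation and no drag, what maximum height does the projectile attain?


H = (v0*sin(theta))^2 / (2g) = (254*sin(36°))^2 / (2*9.81) = 1136 m

1136 m


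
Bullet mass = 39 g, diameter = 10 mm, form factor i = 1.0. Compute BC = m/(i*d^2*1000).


BC = m/(i*d^2*1000) = 39/(1.0 * 10^2 * 1000) = 0.00039

0.00039


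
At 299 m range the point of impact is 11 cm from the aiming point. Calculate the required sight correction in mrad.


1 mrad subtends 1 cm per 10 m of range, so adj = error_cm / (dist_m / 10) = 11 / (299/10) = 0.3679 mrad

0.3679 mrad


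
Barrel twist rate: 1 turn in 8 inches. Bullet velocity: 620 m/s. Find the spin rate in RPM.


twist_m = 8*0.0254 = 0.2032 m
spin = v/twist = 620/0.2032 = 3051.181 rev/s
RPM = spin*60 = 3051.181*60 ≈ 183071 RPM

183071 RPM


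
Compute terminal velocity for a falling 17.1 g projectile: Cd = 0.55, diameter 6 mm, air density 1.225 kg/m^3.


A = pi*(d/2)^2 = pi*(6/2000)^2 = 2.82743e-05 m^2
vt = sqrt(2mg/(Cd*rho*A)) = sqrt(2*0.0171*9.81/(0.55 * 1.225 * 2.82743e-05)) = 132.7 m/s

132.7 m/s


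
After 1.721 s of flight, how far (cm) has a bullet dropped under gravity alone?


drop = 0.5*g*t^2 = 0.5*9.81*1.721^2 = 14.5278 m ≈ 1453 cm

1453 cm


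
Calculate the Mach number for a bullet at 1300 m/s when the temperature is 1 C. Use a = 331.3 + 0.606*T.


a = 331.3 + 0.606*(1) = 331.906 m/s
M = v/a = 1300/331.906 = 3.917

3.917


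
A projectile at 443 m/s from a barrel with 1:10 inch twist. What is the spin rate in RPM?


twist_m = 10*0.0254 = 0.254 m
spin = v/twist = 443/0.254 = 1744.094 rev/s
RPM = spin*60 = 1744.094*60 ≈ 104646 RPM

104646 RPM


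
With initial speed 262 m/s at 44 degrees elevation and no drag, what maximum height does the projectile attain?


H = (v0*sin(theta))^2 / (2g) = (262*sin(44°))^2 / (2*9.81) = 1688 m

1688 m


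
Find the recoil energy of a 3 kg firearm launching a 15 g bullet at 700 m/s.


v_r = m_p*v_p/m_gun = 0.015*700/3 = 3.5 m/s, E_r = 0.5*m_gun*v_r^2 = 0.5*3*3.5^2 = 18.38 J

18.38 J


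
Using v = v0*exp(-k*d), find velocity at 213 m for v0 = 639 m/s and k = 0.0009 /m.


v = v0*exp(-k*d) = 639*exp(-0.0009*213) = 527.5 m/s

527.5 m/s


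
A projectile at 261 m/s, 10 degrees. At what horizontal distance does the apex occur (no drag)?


R = v0^2*sin(2*theta)/g = 261^2*sin(2*10°)/9.81 = 2375 m
apex_dist = R/2 = 2375/2 = 1188 m

1188 m


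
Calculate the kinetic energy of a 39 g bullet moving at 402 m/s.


E = 0.5*m*v^2 = 0.5*0.039*402^2 = 3151 J

3151 J


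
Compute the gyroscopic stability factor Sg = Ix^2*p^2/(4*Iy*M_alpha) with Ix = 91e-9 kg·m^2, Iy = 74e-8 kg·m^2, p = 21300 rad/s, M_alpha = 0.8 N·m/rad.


Sg = Ix^2 * p^2 / (4 * Iy * M_alpha) = (91e-9)^2 * 21300^2 / (4 * 74e-8 * 0.8) = 1.587

1.587


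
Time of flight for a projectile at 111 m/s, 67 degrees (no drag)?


T = 2*v0*sin(theta)/g = 2*111*sin(67°)/9.81 = 20.83 s

20.83 s


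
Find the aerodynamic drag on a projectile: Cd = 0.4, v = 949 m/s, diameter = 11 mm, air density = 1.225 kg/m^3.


A = pi*(d/2)^2 = pi*(11/2000)^2 = 9.50332e-05 m^2
Fd = 0.5*Cd*rho*A*v^2 = 0.5*0.4*1.225*9.50332e-05*949^2 = 20.97 N

20.97 N


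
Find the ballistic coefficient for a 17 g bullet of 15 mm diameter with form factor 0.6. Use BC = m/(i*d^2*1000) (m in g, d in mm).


BC = m/(i*d^2*1000) = 17/(0.6 * 15^2 * 1000) = 0.0001259

0.0001259


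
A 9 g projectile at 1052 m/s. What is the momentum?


p = m*v = 0.009*1052 = 9.468 kg·m/s

9.468 kg·m/s


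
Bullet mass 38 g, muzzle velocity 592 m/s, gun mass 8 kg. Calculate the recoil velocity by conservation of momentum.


v_recoil = m_p * v_p / m_gun = 0.038 * 592 / 8 = 2.812 m/s

2.812 m/s


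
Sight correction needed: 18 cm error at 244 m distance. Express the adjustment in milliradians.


1 mrad subtends 1 cm per 10 m of range, so adj = error_cm / (dist_m / 10) = 18 / (244/10) = 0.7377 mrad

0.7377 mrad


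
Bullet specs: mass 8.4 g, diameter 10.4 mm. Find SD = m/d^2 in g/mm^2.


SD = m/d^2 = 8.4/10.4^2 = 0.07766 g/mm^2

0.07766 g/mm^2


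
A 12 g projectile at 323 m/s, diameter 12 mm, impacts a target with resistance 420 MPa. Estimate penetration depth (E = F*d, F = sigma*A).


A = pi*(d/2)^2 = pi*(12/2)^2 = 113.097 mm^2
E = 0.5*m*v^2 = 0.5*0.012*323^2 = 625.974 J
depth = E/(sigma*A) = 625.974 J / (420 MPa * 113.097 mm^2) = 625.974/(420 * 113.097) m = 0.0131782 m ≈ 13.18 mm

13.18 mm


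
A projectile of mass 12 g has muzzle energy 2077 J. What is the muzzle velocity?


v = sqrt(2*E/m) = sqrt(2*2077/0.012) = 588.4 m/s

588.4 m/s


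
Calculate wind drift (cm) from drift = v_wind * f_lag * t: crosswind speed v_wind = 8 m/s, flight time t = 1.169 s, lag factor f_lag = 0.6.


drift = v_wind * lag * t = 8 * 0.6 * 1.169 = 5.6112 m ≈ 561.1 cm

561.1 cm


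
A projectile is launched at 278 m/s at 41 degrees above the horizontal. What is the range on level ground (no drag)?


R = v0^2 * sin(2*theta) / g = 278^2 * sin(2*41°) / 9.81 = 7801 m

7801 m


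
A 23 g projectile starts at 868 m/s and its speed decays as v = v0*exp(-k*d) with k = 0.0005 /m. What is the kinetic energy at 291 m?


v = v0*exp(-k*d) = 868*exp(-0.0005*291) = 750.464 m/s
E = 0.5*m*v^2 = 0.5*0.023*750.464^2 = 6477 J

6477 J


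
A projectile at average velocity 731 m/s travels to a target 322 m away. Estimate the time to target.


t = d/v = 322/731 = 0.4405 s

0.4405 s


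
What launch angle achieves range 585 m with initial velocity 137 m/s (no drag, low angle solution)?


sin(2*theta) = R*g/v0^2 = 585*9.81/137^2 = 0.305762, theta = arcsin(0.305762)/2 = 8.902°

8.902 degrees


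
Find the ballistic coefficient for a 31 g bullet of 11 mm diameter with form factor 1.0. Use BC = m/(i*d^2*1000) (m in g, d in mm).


BC = m/(i*d^2*1000) = 31/(1.0 * 11^2 * 1000) = 0.0002562

0.0002562


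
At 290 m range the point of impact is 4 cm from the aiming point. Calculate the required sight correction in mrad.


1 mrad subtends 1 cm per 10 m of range, so adj = error_cm / (dist_m / 10) = 4 / (290/10) = 0.1379 mrad

0.1379 mrad


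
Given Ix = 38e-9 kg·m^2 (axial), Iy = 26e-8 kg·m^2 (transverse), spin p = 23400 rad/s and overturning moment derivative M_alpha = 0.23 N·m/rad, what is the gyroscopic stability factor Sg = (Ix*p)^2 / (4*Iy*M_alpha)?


Sg = Ix^2 * p^2 / (4 * Iy * M_alpha) = (38e-9)^2 * 23400^2 / (4 * 26e-8 * 0.23) = 3.306

3.306


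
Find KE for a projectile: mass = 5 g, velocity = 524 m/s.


E = 0.5*m*v^2 = 0.5*0.005*524^2 = 686.4 J

686.4 J


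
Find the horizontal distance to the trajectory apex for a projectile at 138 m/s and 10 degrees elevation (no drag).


R = v0^2*sin(2*theta)/g = 138^2*sin(2*10°)/9.81 = 663.958 m
apex_dist = R/2 = 663.958/2 = 332 m

332 m


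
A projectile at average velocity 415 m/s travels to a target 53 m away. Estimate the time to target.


t = d/v = 53/415 = 0.1277 s

0.1277 s


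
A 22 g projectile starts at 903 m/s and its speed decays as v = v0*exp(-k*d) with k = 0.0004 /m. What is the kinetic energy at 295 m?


v = v0*exp(-k*d) = 903*exp(-0.0004*295) = 802.493 m/s
E = 0.5*m*v^2 = 0.5*0.022*802.493^2 = 7084 J

7084 J


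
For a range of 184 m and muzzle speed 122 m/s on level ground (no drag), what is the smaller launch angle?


sin(2*theta) = R*g/v0^2 = 184*9.81/122^2 = 0.121274, theta = arcsin(0.121274)/2 = 3.483°

3.483 degrees


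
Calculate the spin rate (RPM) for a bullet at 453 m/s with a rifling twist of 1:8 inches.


twist_m = 8*0.0254 = 0.2032 m
spin = v/twist = 453/0.2032 = 2229.331 rev/s
RPM = spin*60 = 2229.331*60 ≈ 133760 RPM

133760 RPM


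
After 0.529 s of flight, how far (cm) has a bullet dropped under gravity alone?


drop = 0.5*g*t^2 = 0.5*9.81*0.529^2 = 1.37262 m ≈ 137.3 cm

137.3 cm


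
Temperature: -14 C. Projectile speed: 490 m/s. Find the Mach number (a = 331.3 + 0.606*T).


a = 331.3 + 0.606*(-14) = 322.816 m/s
M = v/a = 490/322.816 = 1.518

1.518


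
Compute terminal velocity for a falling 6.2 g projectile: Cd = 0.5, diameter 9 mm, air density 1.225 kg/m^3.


A = pi*(d/2)^2 = pi*(9/2000)^2 = 6.36173e-05 m^2
vt = sqrt(2mg/(Cd*rho*A)) = sqrt(2*0.0062*9.81/(0.5 * 1.225 * 6.36173e-05)) = 55.87 m/s

55.87 m/s


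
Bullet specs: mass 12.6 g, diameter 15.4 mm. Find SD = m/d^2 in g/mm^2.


SD = m/d^2 = 12.6/15.4^2 = 0.05313 g/mm^2

0.05313 g/mm^2


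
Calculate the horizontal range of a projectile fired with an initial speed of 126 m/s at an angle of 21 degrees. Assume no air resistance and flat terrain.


R = v0^2 * sin(2*theta) / g = 126^2 * sin(2*21°) / 9.81 = 1083 m

1083 m


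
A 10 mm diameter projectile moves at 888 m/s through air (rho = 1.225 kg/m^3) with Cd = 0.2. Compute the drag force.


A = pi*(d/2)^2 = pi*(10/2000)^2 = 7.85398e-05 m^2
Fd = 0.5*Cd*rho*A*v^2 = 0.5*0.2*1.225*7.85398e-05*888^2 = 7.587 N

7.587 N


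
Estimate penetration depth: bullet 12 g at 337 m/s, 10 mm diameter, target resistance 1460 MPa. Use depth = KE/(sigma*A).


A = pi*(d/2)^2 = pi*(10/2)^2 = 78.5398 mm^2
E = 0.5*m*v^2 = 0.5*0.012*337^2 = 681.414 J
depth = E/(sigma*A) = 681.414 J / (1460 MPa * 78.5398 mm^2) = 681.414/(1460 * 78.5398) m = 0.00594249 m ≈ 5.942 mm

5.942 mm


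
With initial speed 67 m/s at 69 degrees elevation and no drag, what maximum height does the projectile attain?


H = (v0*sin(theta))^2 / (2g) = (67*sin(69°))^2 / (2*9.81) = 199.4 m

199.4 m


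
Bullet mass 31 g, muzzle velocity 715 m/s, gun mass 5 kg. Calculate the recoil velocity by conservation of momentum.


v_recoil = m_p * v_p / m_gun = 0.031 * 715 / 5 = 4.433 m/s

4.433 m/s


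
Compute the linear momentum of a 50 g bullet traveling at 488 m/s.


p = m*v = 0.05*488 = 24.4 kg·m/s

24.4 kg·m/s


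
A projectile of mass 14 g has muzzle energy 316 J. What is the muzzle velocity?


v = sqrt(2*E/m) = sqrt(2*316/0.014) = 212.5 m/s

212.5 m/s


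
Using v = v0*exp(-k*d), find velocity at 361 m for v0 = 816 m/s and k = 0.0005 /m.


v = v0*exp(-k*d) = 816*exp(-0.0005*361) = 681.2 m/s

681.2 m/s


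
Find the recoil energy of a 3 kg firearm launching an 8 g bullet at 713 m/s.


v_r = m_p*v_p/m_gun = 0.008*713/3 = 1.90133 m/s, E_r = 0.5*m_gun*v_r^2 = 0.5*3*1.90133^2 = 5.423 J

5.423 J


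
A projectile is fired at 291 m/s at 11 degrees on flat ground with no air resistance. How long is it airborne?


T = 2*v0*sin(theta)/g = 2*291*sin(11°)/9.81 = 11.32 s

11.32 s


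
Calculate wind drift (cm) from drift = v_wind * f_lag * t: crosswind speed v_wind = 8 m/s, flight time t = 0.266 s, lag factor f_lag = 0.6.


drift = v_wind * lag * t = 8 * 0.6 * 0.266 = 1.2768 m ≈ 127.7 cm

127.7 cm


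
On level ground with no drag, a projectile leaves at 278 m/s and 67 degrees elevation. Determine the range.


R = v0^2 * sin(2*theta) / g = 278^2 * sin(2*67°) / 9.81 = 5667 m

5667 m


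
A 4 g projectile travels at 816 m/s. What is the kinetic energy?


E = 0.5*m*v^2 = 0.5*0.004*816^2 = 1332 J

1332 J


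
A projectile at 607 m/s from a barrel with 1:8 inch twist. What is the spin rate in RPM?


twist_m = 8*0.0254 = 0.2032 m
spin = v/twist = 607/0.2032 = 2987.205 rev/s
RPM = spin*60 = 2987.205*60 ≈ 179232 RPM

179232 RPM


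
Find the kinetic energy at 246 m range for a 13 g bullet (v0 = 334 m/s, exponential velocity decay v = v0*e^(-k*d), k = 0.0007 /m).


v = v0*exp(-k*d) = 334*exp(-0.0007*246) = 281.165 m/s
E = 0.5*m*v^2 = 0.5*0.013*281.165^2 = 513.8 J

513.8 J


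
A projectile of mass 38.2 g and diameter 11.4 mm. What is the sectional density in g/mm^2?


SD = m/d^2 = 38.2/11.4^2 = 0.2939 g/mm^2

0.2939 g/mm^2


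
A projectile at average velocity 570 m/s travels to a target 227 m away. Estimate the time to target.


t = d/v = 227/570 = 0.3982 s

0.3982 s


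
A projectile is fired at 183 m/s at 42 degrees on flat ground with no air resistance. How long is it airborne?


T = 2*v0*sin(theta)/g = 2*183*sin(42°)/9.81 = 24.96 s

24.96 s


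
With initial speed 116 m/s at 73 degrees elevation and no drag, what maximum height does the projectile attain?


H = (v0*sin(theta))^2 / (2g) = (116*sin(73°))^2 / (2*9.81) = 627.2 m

627.2 m


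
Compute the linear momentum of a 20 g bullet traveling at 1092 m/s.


p = m*v = 0.02*1092 = 21.84 kg·m/s

21.84 kg·m/s


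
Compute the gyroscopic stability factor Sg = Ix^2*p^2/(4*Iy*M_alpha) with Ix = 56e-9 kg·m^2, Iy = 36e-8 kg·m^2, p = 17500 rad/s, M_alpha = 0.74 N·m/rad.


Sg = Ix^2 * p^2 / (4 * Iy * M_alpha) = (56e-9)^2 * 17500^2 / (4 * 36e-8 * 0.74) = 0.9013

0.9013


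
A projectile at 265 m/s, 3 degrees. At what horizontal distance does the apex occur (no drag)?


R = v0^2*sin(2*theta)/g = 265^2*sin(2*3°)/9.81 = 748.268 m
apex_dist = R/2 = 748.268/2 = 374.1 m

374.1 m


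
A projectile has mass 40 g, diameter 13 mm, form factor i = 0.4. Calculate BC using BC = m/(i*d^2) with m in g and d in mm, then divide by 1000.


BC = m/(i*d^2*1000) = 40/(0.4 * 13^2 * 1000) = 0.0005917

0.0005917


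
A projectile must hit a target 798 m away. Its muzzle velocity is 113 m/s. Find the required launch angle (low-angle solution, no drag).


sin(2*theta) = R*g/v0^2 = 798*9.81/113^2 = 0.613077, theta = arcsin(0.613077)/2 = 18.91°

18.91 degrees


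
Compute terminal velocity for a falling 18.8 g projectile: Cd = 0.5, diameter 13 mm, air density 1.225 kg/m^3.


A = pi*(d/2)^2 = pi*(13/2000)^2 = 1.32732e-04 m^2
vt = sqrt(2mg/(Cd*rho*A)) = sqrt(2*0.0188*9.81/(0.5 * 1.225 * 1.32732e-04)) = 67.36 m/s

67.36 m/s


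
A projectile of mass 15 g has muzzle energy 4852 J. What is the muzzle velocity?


v = sqrt(2*E/m) = sqrt(2*4852/0.015) = 804.3 m/s

804.3 m/s


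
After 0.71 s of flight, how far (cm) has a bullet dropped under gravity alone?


drop = 0.5*g*t^2 = 0.5*9.81*0.71^2 = 2.47261 m ≈ 247.3 cm

247.3 cm


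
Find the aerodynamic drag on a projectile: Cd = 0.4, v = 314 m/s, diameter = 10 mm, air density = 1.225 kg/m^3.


A = pi*(d/2)^2 = pi*(10/2000)^2 = 7.85398e-05 m^2
Fd = 0.5*Cd*rho*A*v^2 = 0.5*0.4*1.225*7.85398e-05*314^2 = 1.897 N

1.897 N


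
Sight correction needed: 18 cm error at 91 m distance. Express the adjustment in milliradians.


1 mrad subtends 1 cm per 10 m of range, so adj = error_cm / (dist_m / 10) = 18 / (91/10) = 1.978 mrad

1.978 mrad


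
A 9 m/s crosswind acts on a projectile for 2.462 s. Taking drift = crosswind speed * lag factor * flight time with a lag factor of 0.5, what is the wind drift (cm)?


drift = v_wind * lag * t = 9 * 0.5 * 2.462 = 11.079 m ≈ 1108 cm

1108 cm


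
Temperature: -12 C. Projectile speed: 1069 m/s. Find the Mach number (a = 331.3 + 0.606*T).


a = 331.3 + 0.606*(-12) = 324.028 m/s
M = v/a = 1069/324.028 = 3.299

3.299


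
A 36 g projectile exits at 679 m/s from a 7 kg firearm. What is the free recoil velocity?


v_recoil = m_p * v_p / m_gun = 0.036 * 679 / 7 = 3.492 m/s

3.492 m/s


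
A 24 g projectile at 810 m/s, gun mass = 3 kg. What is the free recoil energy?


v_r = m_p*v_p/m_gun = 0.024*810/3 = 6.48 m/s, E_r = 0.5*m_gun*v_r^2 = 0.5*3*6.48^2 = 62.99 J

62.99 J


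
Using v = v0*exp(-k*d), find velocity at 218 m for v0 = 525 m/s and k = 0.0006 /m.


v = v0*exp(-k*d) = 525*exp(-0.0006*218) = 460.6 m/s

460.6 m/s


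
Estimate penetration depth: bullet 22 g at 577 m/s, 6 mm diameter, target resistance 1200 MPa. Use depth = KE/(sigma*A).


A = pi*(d/2)^2 = pi*(6/2)^2 = 28.2743 mm^2
E = 0.5*m*v^2 = 0.5*0.022*577^2 = 3662.22 J
depth = E/(sigma*A) = 3662.22 J / (1200 MPa * 28.2743 mm^2) = 3662.22/(1200 * 28.2743) m = 0.107937 m ≈ 107.9 mm

107.9 mm


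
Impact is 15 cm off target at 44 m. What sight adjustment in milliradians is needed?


1 mrad subtends 1 cm per 10 m of range, so adj = error_cm / (dist_m / 10) = 15 / (44/10) = 3.409 mrad

3.409 mrad


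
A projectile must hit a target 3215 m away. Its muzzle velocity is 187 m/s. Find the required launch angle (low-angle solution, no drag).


sin(2*theta) = R*g/v0^2 = 3215*9.81/187^2 = 0.901917, theta = arcsin(0.901917)/2 = 32.21°

32.21 degrees


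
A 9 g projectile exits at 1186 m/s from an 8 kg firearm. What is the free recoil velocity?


v_recoil = m_p * v_p / m_gun = 0.009 * 1186 / 8 = 1.334 m/s

1.334 m/s


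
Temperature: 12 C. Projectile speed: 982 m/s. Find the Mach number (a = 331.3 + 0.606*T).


a = 331.3 + 0.606*(12) = 338.572 m/s
M = v/a = 982/338.572 = 2.9

2.9


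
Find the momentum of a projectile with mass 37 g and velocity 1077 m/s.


p = m*v = 0.037*1077 = 39.85 kg·m/s

39.85 kg·m/s


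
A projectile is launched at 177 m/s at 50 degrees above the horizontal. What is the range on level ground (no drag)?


R = v0^2 * sin(2*theta) / g = 177^2 * sin(2*50°) / 9.81 = 3145 m

3145 m


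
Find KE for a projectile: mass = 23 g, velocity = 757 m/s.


E = 0.5*m*v^2 = 0.5*0.023*757^2 = 6590 J

6590 J


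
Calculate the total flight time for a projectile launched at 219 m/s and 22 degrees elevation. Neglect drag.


T = 2*v0*sin(theta)/g = 2*219*sin(22°)/9.81 = 16.73 s

16.73 s


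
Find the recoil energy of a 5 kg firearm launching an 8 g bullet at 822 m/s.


v_r = m_p*v_p/m_gun = 0.008*822/5 = 1.3152 m/s, E_r = 0.5*m_gun*v_r^2 = 0.5*5*1.3152^2 = 4.324 J

4.324 J


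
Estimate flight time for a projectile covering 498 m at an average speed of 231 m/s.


t = d/v = 498/231 = 2.156 s

2.156 s


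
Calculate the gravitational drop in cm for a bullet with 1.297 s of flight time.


drop = 0.5*g*t^2 = 0.5*9.81*1.297^2 = 8.25124 m ≈ 825.1 cm

825.1 cm


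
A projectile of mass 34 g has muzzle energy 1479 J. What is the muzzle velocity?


v = sqrt(2*E/m) = sqrt(2*1479/0.034) = 295 m/s

295 m/s


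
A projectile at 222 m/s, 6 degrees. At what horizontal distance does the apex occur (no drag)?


R = v0^2*sin(2*theta)/g = 222^2*sin(2*6°)/9.81 = 1044.52 m
apex_dist = R/2 = 1044.52/2 = 522.3 m

522.3 m


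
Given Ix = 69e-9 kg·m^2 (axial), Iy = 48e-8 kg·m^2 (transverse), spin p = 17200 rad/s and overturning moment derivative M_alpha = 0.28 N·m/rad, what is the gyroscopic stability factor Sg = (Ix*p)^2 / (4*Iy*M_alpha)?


Sg = Ix^2 * p^2 / (4 * Iy * M_alpha) = (69e-9)^2 * 17200^2 / (4 * 48e-8 * 0.28) = 2.62

2.62


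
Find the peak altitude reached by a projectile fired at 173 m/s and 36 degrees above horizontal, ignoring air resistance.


H = (v0*sin(theta))^2 / (2g) = (173*sin(36°))^2 / (2*9.81) = 527 m

527 m


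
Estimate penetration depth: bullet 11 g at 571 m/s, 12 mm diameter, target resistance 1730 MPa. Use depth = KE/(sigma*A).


A = pi*(d/2)^2 = pi*(12/2)^2 = 113.097 mm^2
E = 0.5*m*v^2 = 0.5*0.011*571^2 = 1793.23 J
depth = E/(sigma*A) = 1793.23 J / (1730 MPa * 113.097 mm^2) = 1793.23/(1730 * 113.097) m = 0.00916508 m ≈ 9.165 mm

9.165 mm


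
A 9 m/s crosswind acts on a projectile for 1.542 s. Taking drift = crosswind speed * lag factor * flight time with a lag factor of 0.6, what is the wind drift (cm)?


drift = v_wind * lag * t = 9 * 0.6 * 1.542 = 8.3268 m ≈ 832.7 cm

832.7 cm


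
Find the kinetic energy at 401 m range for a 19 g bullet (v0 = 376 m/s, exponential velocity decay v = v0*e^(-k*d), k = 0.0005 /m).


v = v0*exp(-k*d) = 376*exp(-0.0005*401) = 307.689 m/s
E = 0.5*m*v^2 = 0.5*0.019*307.689^2 = 899.4 J

899.4 J


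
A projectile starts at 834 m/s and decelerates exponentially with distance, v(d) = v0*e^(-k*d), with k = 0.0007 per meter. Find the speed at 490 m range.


v = v0*exp(-k*d) = 834*exp(-0.0007*490) = 591.8 m/s

591.8 m/s


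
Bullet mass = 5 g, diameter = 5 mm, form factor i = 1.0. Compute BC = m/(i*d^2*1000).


BC = m/(i*d^2*1000) = 5/(1.0 * 5^2 * 1000) = 0.0002

0.0002


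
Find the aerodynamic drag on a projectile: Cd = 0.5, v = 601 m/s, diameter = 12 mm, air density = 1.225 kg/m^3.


A = pi*(d/2)^2 = pi*(12/2000)^2 = 1.13097e-04 m^2
Fd = 0.5*Cd*rho*A*v^2 = 0.5*0.5*1.225*1.13097e-04*601^2 = 12.51 N

12.51 N


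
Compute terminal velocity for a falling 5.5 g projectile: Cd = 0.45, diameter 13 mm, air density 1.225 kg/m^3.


A = pi*(d/2)^2 = pi*(13/2000)^2 = 1.32732e-04 m^2
vt = sqrt(2mg/(Cd*rho*A)) = sqrt(2*0.0055*9.81/(0.45 * 1.225 * 1.32732e-04)) = 38.4 m/s

38.4 m/s


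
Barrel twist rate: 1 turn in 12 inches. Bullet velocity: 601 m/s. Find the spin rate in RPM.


twist_m = 12*0.0254 = 0.3048 m
spin = v/twist = 601/0.3048 = 1971.785 rev/s
RPM = spin*60 = 1971.785*60 ≈ 118307 RPM

118307 RPM


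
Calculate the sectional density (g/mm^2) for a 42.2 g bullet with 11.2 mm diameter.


SD = m/d^2 = 42.2/11.2^2 = 0.3364 g/mm^2

0.3364 g/mm^2
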